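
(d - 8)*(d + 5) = d^2 - 3*d - 40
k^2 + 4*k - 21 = (k - 3)*(k + 7)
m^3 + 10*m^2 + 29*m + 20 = (m + 1)*(m + 4)*(m + 5)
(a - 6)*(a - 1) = a^2 - 7*a + 6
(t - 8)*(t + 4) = t^2 - 4*t - 32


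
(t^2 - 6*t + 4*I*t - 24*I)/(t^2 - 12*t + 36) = (t + 4*I)/(t - 6)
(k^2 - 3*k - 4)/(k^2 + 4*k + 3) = (k - 4)/(k + 3)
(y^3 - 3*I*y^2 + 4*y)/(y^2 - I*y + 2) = y*(y - 4*I)/(y - 2*I)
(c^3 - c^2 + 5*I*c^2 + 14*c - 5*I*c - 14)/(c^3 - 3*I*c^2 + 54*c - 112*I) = (c - 1)/(c - 8*I)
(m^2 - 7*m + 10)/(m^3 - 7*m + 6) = (m - 5)/(m^2 + 2*m - 3)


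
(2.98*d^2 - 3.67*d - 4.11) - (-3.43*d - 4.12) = 2.98*d^2 - 0.24*d + 0.00999999999999979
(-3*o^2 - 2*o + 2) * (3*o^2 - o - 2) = -9*o^4 - 3*o^3 + 14*o^2 + 2*o - 4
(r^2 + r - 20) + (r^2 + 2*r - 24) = 2*r^2 + 3*r - 44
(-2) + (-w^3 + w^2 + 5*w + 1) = -w^3 + w^2 + 5*w - 1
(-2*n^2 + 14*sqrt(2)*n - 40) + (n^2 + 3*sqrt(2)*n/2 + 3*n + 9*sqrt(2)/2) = -n^2 + 3*n + 31*sqrt(2)*n/2 - 40 + 9*sqrt(2)/2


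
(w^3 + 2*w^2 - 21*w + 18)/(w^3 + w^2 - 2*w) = (w^2 + 3*w - 18)/(w*(w + 2))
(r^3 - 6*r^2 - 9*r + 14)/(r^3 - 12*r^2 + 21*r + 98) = (r - 1)/(r - 7)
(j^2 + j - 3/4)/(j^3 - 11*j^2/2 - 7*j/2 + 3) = (j + 3/2)/(j^2 - 5*j - 6)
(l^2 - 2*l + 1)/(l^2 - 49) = (l^2 - 2*l + 1)/(l^2 - 49)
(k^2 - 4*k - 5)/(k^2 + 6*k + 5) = (k - 5)/(k + 5)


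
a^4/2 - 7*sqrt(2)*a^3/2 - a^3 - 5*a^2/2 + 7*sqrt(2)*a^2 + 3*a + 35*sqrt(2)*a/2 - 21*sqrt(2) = (a/2 + 1)*(a - 3)*(a - 1)*(a - 7*sqrt(2))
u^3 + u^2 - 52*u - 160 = (u - 8)*(u + 4)*(u + 5)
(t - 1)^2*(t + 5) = t^3 + 3*t^2 - 9*t + 5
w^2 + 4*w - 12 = (w - 2)*(w + 6)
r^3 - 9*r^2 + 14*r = r*(r - 7)*(r - 2)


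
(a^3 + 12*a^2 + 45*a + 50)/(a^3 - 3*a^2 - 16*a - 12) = (a^2 + 10*a + 25)/(a^2 - 5*a - 6)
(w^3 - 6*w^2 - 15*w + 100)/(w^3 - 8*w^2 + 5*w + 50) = (w + 4)/(w + 2)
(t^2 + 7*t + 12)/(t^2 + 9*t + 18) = (t + 4)/(t + 6)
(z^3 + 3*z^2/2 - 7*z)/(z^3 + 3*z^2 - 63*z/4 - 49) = 2*z*(z - 2)/(2*z^2 - z - 28)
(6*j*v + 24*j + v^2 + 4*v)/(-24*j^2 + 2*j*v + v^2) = (v + 4)/(-4*j + v)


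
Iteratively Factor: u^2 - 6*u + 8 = (u - 4)*(u - 2)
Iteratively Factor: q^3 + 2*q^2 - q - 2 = (q - 1)*(q^2 + 3*q + 2) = (q - 1)*(q + 1)*(q + 2)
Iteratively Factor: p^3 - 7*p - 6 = (p + 1)*(p^2 - p - 6) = (p + 1)*(p + 2)*(p - 3)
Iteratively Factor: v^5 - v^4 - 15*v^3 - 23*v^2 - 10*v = (v + 2)*(v^4 - 3*v^3 - 9*v^2 - 5*v) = (v + 1)*(v + 2)*(v^3 - 4*v^2 - 5*v) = (v + 1)^2*(v + 2)*(v^2 - 5*v) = (v - 5)*(v + 1)^2*(v + 2)*(v)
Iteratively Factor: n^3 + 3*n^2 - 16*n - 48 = (n - 4)*(n^2 + 7*n + 12) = (n - 4)*(n + 3)*(n + 4)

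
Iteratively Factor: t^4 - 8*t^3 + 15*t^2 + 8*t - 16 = (t - 4)*(t^3 - 4*t^2 - t + 4) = (t - 4)*(t + 1)*(t^2 - 5*t + 4) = (t - 4)^2*(t + 1)*(t - 1)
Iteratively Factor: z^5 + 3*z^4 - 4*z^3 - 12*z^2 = (z)*(z^4 + 3*z^3 - 4*z^2 - 12*z) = z*(z + 2)*(z^3 + z^2 - 6*z) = z*(z - 2)*(z + 2)*(z^2 + 3*z) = z^2*(z - 2)*(z + 2)*(z + 3)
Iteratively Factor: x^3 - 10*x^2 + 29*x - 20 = (x - 5)*(x^2 - 5*x + 4) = (x - 5)*(x - 4)*(x - 1)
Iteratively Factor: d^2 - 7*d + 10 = (d - 5)*(d - 2)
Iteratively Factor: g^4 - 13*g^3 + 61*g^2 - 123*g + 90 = (g - 3)*(g^3 - 10*g^2 + 31*g - 30) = (g - 3)^2*(g^2 - 7*g + 10) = (g - 5)*(g - 3)^2*(g - 2)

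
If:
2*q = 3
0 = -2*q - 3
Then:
No Solution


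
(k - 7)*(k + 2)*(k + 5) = k^3 - 39*k - 70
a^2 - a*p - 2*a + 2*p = (a - 2)*(a - p)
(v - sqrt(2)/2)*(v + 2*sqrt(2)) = v^2 + 3*sqrt(2)*v/2 - 2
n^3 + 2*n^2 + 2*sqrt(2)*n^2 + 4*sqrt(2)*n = n*(n + 2)*(n + 2*sqrt(2))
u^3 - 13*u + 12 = (u - 3)*(u - 1)*(u + 4)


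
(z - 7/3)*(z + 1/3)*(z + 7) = z^3 + 5*z^2 - 133*z/9 - 49/9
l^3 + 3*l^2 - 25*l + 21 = (l - 3)*(l - 1)*(l + 7)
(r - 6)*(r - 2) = r^2 - 8*r + 12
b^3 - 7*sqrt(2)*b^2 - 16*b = b*(b - 8*sqrt(2))*(b + sqrt(2))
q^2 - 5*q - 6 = (q - 6)*(q + 1)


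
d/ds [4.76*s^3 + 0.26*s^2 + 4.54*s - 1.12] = 14.28*s^2 + 0.52*s + 4.54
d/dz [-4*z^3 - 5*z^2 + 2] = 2*z*(-6*z - 5)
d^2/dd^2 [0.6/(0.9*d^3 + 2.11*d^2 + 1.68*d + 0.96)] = (-(3.24*d + 2.532)*(0.9*d^3 + 2.11*d^2 + 1.68*d + 0.96) + 0.6*(2.7*d^2 + 4.22*d + 1.68)*(5.4*d^2 + 8.44*d + 3.36))/(0.9*d^3 + 2.11*d^2 + 1.68*d + 0.96)^3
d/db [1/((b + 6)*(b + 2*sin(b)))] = -(b + (b + 6)*(2*cos(b) + 1) + 2*sin(b))/((b + 6)^2*(b + 2*sin(b))^2)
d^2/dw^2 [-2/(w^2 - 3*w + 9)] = 4*(w^2 - 3*w - (2*w - 3)^2 + 9)/(w^2 - 3*w + 9)^3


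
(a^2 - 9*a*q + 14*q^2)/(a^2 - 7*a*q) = (a - 2*q)/a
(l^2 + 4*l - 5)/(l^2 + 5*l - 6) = (l + 5)/(l + 6)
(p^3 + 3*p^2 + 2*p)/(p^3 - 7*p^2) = (p^2 + 3*p + 2)/(p*(p - 7))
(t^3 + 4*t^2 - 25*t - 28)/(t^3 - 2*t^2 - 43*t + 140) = (t + 1)/(t - 5)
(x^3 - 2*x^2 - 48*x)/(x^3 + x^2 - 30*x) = (x - 8)/(x - 5)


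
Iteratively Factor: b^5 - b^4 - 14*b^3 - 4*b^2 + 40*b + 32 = (b + 1)*(b^4 - 2*b^3 - 12*b^2 + 8*b + 32) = (b - 4)*(b + 1)*(b^3 + 2*b^2 - 4*b - 8) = (b - 4)*(b + 1)*(b + 2)*(b^2 - 4) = (b - 4)*(b - 2)*(b + 1)*(b + 2)*(b + 2)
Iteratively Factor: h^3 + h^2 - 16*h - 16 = (h - 4)*(h^2 + 5*h + 4) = (h - 4)*(h + 4)*(h + 1)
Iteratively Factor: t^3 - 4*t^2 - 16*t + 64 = (t + 4)*(t^2 - 8*t + 16) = (t - 4)*(t + 4)*(t - 4)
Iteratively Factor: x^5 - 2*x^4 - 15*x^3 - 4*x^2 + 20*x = (x - 5)*(x^4 + 3*x^3 - 4*x) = x*(x - 5)*(x^3 + 3*x^2 - 4) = x*(x - 5)*(x - 1)*(x^2 + 4*x + 4) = x*(x - 5)*(x - 1)*(x + 2)*(x + 2)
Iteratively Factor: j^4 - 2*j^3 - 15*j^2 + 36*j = (j - 3)*(j^3 + j^2 - 12*j) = j*(j - 3)*(j^2 + j - 12) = j*(j - 3)*(j + 4)*(j - 3)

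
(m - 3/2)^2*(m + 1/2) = m^3 - 5*m^2/2 + 3*m/4 + 9/8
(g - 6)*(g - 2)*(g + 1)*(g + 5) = g^4 - 2*g^3 - 31*g^2 + 32*g + 60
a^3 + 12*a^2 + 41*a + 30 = (a + 1)*(a + 5)*(a + 6)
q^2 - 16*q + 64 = (q - 8)^2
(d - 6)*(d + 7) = d^2 + d - 42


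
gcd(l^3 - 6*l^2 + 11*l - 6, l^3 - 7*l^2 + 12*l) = l - 3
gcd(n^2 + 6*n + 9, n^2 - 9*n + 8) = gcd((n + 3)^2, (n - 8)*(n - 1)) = 1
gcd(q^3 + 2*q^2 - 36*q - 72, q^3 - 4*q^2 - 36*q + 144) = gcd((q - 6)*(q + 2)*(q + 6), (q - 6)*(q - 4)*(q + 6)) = q^2 - 36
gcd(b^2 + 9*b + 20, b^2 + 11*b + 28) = b + 4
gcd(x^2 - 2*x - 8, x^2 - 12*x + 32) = x - 4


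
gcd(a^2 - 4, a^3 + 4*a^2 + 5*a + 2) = a + 2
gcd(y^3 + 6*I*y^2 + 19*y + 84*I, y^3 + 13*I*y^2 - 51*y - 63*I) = y^2 + 10*I*y - 21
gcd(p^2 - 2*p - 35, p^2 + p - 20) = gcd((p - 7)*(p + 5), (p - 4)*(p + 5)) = p + 5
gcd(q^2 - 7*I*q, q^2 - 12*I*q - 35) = q - 7*I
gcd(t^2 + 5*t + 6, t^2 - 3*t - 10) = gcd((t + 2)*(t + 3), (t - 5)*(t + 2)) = t + 2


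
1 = 1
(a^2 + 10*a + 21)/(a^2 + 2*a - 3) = (a + 7)/(a - 1)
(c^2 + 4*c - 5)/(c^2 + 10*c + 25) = (c - 1)/(c + 5)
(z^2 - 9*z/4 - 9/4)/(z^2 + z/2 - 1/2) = (4*z^2 - 9*z - 9)/(2*(2*z^2 + z - 1))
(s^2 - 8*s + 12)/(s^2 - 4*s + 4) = (s - 6)/(s - 2)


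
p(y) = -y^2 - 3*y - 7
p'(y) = -2*y - 3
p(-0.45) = -5.85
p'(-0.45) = -2.10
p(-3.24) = -7.78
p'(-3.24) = 3.48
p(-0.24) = -6.34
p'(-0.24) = -2.52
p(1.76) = -15.38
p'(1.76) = -6.52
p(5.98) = -60.70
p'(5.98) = -14.96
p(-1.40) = -4.76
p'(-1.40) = -0.20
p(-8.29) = -50.85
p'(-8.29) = 13.58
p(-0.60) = -5.56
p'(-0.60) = -1.80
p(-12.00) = -115.00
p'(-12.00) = 21.00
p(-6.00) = -25.00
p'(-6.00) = 9.00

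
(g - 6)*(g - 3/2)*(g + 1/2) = g^3 - 7*g^2 + 21*g/4 + 9/2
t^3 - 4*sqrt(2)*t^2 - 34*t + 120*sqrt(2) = (t - 5*sqrt(2))*(t - 3*sqrt(2))*(t + 4*sqrt(2))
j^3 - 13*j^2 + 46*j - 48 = (j - 8)*(j - 3)*(j - 2)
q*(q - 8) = q^2 - 8*q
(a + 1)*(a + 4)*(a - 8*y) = a^3 - 8*a^2*y + 5*a^2 - 40*a*y + 4*a - 32*y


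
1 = 1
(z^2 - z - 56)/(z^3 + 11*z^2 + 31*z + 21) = (z - 8)/(z^2 + 4*z + 3)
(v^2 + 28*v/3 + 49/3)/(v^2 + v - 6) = (v^2 + 28*v/3 + 49/3)/(v^2 + v - 6)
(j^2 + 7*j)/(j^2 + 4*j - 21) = j/(j - 3)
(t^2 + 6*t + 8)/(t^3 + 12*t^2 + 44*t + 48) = 1/(t + 6)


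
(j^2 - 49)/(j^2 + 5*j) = (j^2 - 49)/(j*(j + 5))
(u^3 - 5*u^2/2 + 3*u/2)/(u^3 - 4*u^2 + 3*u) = (u - 3/2)/(u - 3)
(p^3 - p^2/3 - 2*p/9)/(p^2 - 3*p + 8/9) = p*(9*p^2 - 3*p - 2)/(9*p^2 - 27*p + 8)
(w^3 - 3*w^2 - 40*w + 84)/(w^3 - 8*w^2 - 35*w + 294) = (w - 2)/(w - 7)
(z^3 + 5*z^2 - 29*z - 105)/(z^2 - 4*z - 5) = (z^2 + 10*z + 21)/(z + 1)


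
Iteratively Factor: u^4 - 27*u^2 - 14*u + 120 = (u - 2)*(u^3 + 2*u^2 - 23*u - 60) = (u - 2)*(u + 3)*(u^2 - u - 20) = (u - 5)*(u - 2)*(u + 3)*(u + 4)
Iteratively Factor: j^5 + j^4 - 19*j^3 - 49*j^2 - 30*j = (j - 5)*(j^4 + 6*j^3 + 11*j^2 + 6*j) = (j - 5)*(j + 2)*(j^3 + 4*j^2 + 3*j) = (j - 5)*(j + 1)*(j + 2)*(j^2 + 3*j) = (j - 5)*(j + 1)*(j + 2)*(j + 3)*(j)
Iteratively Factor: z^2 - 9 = (z + 3)*(z - 3)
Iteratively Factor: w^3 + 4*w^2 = (w)*(w^2 + 4*w) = w^2*(w + 4)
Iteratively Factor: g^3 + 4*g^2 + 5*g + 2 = (g + 1)*(g^2 + 3*g + 2) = (g + 1)^2*(g + 2)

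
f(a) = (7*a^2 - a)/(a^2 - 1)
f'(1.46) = -13.52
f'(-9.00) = 0.03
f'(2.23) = -1.60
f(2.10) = 8.44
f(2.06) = 8.52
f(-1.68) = 11.76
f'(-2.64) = 1.26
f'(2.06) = -2.24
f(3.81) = 7.24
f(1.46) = 11.90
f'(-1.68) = 8.23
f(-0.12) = -0.22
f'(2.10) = -2.06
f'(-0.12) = 2.77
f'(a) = -2*a*(7*a^2 - a)/(a^2 - 1)^2 + (14*a - 1)/(a^2 - 1) = (a^2 - 14*a + 1)/(a^4 - 2*a^2 + 1)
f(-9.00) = 7.20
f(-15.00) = 7.10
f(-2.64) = 8.61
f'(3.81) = -0.21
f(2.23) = 8.20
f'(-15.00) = 0.01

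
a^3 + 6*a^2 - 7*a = a*(a - 1)*(a + 7)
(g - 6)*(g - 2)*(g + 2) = g^3 - 6*g^2 - 4*g + 24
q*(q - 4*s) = q^2 - 4*q*s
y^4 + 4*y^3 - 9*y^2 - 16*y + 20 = (y - 2)*(y - 1)*(y + 2)*(y + 5)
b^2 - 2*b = b*(b - 2)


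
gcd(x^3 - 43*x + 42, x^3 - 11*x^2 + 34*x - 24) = x^2 - 7*x + 6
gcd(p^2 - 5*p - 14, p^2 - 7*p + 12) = 1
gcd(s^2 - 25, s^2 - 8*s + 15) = s - 5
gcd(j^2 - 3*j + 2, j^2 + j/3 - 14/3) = j - 2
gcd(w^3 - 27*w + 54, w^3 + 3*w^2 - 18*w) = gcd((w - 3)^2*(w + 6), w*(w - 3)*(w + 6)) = w^2 + 3*w - 18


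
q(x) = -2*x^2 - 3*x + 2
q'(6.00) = -27.00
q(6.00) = -88.00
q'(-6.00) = 21.00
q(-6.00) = -52.00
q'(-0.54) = -0.84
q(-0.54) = 3.04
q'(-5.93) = 20.72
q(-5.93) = -50.54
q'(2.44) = -12.76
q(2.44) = -17.23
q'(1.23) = -7.92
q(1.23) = -4.72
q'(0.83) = -6.32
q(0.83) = -1.87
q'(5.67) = -25.68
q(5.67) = -79.31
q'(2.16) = -11.64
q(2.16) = -13.81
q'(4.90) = -22.60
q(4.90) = -60.72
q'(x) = -4*x - 3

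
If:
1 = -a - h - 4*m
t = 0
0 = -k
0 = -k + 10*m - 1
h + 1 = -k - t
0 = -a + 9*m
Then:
No Solution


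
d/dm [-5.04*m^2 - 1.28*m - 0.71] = -10.08*m - 1.28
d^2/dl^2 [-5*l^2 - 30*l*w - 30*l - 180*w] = -10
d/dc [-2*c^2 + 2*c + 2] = 2 - 4*c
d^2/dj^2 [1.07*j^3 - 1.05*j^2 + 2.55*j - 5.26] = 6.42*j - 2.1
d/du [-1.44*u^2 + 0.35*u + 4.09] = 0.35 - 2.88*u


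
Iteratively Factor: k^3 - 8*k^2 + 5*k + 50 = (k - 5)*(k^2 - 3*k - 10) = (k - 5)^2*(k + 2)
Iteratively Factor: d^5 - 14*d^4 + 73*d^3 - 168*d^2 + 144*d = (d - 4)*(d^4 - 10*d^3 + 33*d^2 - 36*d) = (d - 4)*(d - 3)*(d^3 - 7*d^2 + 12*d) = (d - 4)^2*(d - 3)*(d^2 - 3*d) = (d - 4)^2*(d - 3)^2*(d)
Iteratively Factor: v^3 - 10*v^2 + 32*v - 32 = (v - 4)*(v^2 - 6*v + 8) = (v - 4)^2*(v - 2)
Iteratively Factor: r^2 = (r)*(r)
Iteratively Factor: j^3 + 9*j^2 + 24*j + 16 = (j + 4)*(j^2 + 5*j + 4) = (j + 4)^2*(j + 1)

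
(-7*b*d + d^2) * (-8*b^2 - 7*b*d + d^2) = 56*b^3*d + 41*b^2*d^2 - 14*b*d^3 + d^4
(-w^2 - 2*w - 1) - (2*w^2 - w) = -3*w^2 - w - 1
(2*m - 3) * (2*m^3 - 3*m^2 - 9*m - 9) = 4*m^4 - 12*m^3 - 9*m^2 + 9*m + 27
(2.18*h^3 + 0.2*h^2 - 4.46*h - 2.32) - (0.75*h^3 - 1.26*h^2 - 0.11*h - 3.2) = 1.43*h^3 + 1.46*h^2 - 4.35*h + 0.88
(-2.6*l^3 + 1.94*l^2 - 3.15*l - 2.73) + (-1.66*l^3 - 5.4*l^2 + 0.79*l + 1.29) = -4.26*l^3 - 3.46*l^2 - 2.36*l - 1.44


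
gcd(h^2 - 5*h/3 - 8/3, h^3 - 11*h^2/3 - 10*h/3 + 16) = h - 8/3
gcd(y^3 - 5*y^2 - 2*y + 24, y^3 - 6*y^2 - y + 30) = y^2 - y - 6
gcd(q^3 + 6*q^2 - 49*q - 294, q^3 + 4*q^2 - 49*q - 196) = q^2 - 49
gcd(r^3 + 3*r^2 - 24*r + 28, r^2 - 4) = r - 2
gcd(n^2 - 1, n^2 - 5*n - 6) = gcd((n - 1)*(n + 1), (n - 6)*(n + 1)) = n + 1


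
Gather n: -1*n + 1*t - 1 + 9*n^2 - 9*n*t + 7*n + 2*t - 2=9*n^2 + n*(6 - 9*t) + 3*t - 3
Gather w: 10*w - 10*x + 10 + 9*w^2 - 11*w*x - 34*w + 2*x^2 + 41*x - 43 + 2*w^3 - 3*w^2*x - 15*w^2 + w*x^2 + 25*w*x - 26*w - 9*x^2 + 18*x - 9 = 2*w^3 + w^2*(-3*x - 6) + w*(x^2 + 14*x - 50) - 7*x^2 + 49*x - 42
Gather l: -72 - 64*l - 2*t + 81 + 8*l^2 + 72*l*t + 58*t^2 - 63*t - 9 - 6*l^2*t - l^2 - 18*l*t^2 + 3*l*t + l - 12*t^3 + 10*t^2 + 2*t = l^2*(7 - 6*t) + l*(-18*t^2 + 75*t - 63) - 12*t^3 + 68*t^2 - 63*t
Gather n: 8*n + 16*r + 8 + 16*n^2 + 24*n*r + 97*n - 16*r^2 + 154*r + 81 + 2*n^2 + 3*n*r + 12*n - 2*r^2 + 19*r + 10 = 18*n^2 + n*(27*r + 117) - 18*r^2 + 189*r + 99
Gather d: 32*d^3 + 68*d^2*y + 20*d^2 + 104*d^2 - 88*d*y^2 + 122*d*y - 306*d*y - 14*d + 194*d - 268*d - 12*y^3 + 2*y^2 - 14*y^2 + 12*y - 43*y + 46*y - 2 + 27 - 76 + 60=32*d^3 + d^2*(68*y + 124) + d*(-88*y^2 - 184*y - 88) - 12*y^3 - 12*y^2 + 15*y + 9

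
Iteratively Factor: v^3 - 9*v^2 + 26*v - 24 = (v - 2)*(v^2 - 7*v + 12) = (v - 3)*(v - 2)*(v - 4)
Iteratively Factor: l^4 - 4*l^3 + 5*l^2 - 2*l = (l)*(l^3 - 4*l^2 + 5*l - 2) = l*(l - 1)*(l^2 - 3*l + 2) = l*(l - 2)*(l - 1)*(l - 1)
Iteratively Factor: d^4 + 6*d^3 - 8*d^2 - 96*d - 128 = (d + 4)*(d^3 + 2*d^2 - 16*d - 32) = (d + 2)*(d + 4)*(d^2 - 16) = (d - 4)*(d + 2)*(d + 4)*(d + 4)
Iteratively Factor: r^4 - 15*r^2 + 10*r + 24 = (r - 2)*(r^3 + 2*r^2 - 11*r - 12) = (r - 2)*(r + 1)*(r^2 + r - 12) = (r - 2)*(r + 1)*(r + 4)*(r - 3)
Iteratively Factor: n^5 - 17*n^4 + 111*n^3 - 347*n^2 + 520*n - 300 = (n - 5)*(n^4 - 12*n^3 + 51*n^2 - 92*n + 60) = (n - 5)*(n - 3)*(n^3 - 9*n^2 + 24*n - 20) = (n - 5)^2*(n - 3)*(n^2 - 4*n + 4) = (n - 5)^2*(n - 3)*(n - 2)*(n - 2)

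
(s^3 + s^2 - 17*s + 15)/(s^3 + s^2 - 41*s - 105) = (s^2 - 4*s + 3)/(s^2 - 4*s - 21)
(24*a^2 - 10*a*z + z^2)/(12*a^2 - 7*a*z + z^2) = (-6*a + z)/(-3*a + z)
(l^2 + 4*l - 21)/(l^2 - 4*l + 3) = (l + 7)/(l - 1)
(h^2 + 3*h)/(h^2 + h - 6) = h/(h - 2)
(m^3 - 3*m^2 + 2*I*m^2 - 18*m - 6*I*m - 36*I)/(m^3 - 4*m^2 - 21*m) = (m^2 + 2*m*(-3 + I) - 12*I)/(m*(m - 7))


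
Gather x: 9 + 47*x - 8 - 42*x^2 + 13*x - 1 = -42*x^2 + 60*x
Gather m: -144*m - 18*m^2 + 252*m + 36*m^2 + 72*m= 18*m^2 + 180*m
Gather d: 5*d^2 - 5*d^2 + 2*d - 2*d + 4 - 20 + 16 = 0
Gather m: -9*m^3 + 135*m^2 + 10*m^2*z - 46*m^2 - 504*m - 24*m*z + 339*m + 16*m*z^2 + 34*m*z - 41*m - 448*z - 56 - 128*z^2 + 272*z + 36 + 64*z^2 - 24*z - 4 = -9*m^3 + m^2*(10*z + 89) + m*(16*z^2 + 10*z - 206) - 64*z^2 - 200*z - 24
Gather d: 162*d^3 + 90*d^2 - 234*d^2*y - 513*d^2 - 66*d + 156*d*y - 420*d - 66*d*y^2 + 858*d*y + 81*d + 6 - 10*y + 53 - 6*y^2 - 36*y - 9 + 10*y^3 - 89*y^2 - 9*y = 162*d^3 + d^2*(-234*y - 423) + d*(-66*y^2 + 1014*y - 405) + 10*y^3 - 95*y^2 - 55*y + 50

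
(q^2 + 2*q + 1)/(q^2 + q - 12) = (q^2 + 2*q + 1)/(q^2 + q - 12)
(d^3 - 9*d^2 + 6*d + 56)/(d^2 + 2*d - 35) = (d^3 - 9*d^2 + 6*d + 56)/(d^2 + 2*d - 35)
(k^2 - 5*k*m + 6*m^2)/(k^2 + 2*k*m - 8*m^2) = (k - 3*m)/(k + 4*m)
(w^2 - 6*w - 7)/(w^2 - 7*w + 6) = (w^2 - 6*w - 7)/(w^2 - 7*w + 6)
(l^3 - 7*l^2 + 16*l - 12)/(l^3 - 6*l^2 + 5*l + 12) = (l^2 - 4*l + 4)/(l^2 - 3*l - 4)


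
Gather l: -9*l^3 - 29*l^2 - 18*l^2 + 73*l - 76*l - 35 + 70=-9*l^3 - 47*l^2 - 3*l + 35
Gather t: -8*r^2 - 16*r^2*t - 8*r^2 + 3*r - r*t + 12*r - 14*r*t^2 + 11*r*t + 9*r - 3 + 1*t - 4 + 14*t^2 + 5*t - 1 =-16*r^2 + 24*r + t^2*(14 - 14*r) + t*(-16*r^2 + 10*r + 6) - 8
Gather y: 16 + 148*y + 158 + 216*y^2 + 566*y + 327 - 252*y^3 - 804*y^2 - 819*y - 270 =-252*y^3 - 588*y^2 - 105*y + 231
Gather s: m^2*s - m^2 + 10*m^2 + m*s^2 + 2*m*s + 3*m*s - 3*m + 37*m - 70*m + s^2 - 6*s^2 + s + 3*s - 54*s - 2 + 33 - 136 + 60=9*m^2 - 36*m + s^2*(m - 5) + s*(m^2 + 5*m - 50) - 45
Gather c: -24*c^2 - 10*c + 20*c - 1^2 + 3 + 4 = -24*c^2 + 10*c + 6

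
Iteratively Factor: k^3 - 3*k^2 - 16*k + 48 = (k - 3)*(k^2 - 16) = (k - 3)*(k + 4)*(k - 4)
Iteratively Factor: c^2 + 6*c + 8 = (c + 2)*(c + 4)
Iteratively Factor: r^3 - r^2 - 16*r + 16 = (r - 1)*(r^2 - 16) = (r - 4)*(r - 1)*(r + 4)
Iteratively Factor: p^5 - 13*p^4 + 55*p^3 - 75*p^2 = (p - 3)*(p^4 - 10*p^3 + 25*p^2) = (p - 5)*(p - 3)*(p^3 - 5*p^2) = p*(p - 5)*(p - 3)*(p^2 - 5*p) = p^2*(p - 5)*(p - 3)*(p - 5)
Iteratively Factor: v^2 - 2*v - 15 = (v + 3)*(v - 5)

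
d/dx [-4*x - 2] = -4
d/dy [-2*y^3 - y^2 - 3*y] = -6*y^2 - 2*y - 3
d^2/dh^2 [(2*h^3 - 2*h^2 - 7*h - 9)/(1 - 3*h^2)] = 2*(57*h^3 + 261*h^2 + 57*h + 29)/(27*h^6 - 27*h^4 + 9*h^2 - 1)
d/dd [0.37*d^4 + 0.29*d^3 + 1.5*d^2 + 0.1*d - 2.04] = 1.48*d^3 + 0.87*d^2 + 3.0*d + 0.1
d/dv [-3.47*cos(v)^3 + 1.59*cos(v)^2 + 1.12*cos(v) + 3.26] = (10.41*cos(v)^2 - 3.18*cos(v) - 1.12)*sin(v)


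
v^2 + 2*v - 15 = (v - 3)*(v + 5)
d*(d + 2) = d^2 + 2*d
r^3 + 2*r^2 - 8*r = r*(r - 2)*(r + 4)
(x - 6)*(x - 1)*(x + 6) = x^3 - x^2 - 36*x + 36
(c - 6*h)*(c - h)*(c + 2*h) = c^3 - 5*c^2*h - 8*c*h^2 + 12*h^3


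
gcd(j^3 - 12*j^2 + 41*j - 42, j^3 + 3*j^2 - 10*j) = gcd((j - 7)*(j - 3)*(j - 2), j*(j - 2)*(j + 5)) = j - 2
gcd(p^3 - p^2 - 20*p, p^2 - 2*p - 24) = p + 4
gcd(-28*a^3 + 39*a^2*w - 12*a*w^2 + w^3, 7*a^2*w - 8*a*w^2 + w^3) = 7*a^2 - 8*a*w + w^2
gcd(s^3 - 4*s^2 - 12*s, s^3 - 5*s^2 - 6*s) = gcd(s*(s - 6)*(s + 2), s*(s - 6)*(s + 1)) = s^2 - 6*s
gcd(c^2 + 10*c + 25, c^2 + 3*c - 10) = c + 5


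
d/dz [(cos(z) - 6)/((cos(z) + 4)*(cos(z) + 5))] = (cos(z)^2 - 12*cos(z) - 74)*sin(z)/((cos(z) + 4)^2*(cos(z) + 5)^2)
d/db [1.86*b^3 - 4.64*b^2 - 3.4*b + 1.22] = 5.58*b^2 - 9.28*b - 3.4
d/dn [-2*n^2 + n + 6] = 1 - 4*n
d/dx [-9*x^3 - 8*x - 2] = -27*x^2 - 8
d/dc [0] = 0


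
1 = 1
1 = 1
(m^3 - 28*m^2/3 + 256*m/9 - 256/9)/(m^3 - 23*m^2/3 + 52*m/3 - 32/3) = (m - 8/3)/(m - 1)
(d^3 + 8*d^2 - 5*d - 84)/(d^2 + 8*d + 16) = (d^2 + 4*d - 21)/(d + 4)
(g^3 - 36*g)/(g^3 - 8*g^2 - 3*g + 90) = g*(g + 6)/(g^2 - 2*g - 15)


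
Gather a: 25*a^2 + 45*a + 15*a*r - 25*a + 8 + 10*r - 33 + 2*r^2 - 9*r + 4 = 25*a^2 + a*(15*r + 20) + 2*r^2 + r - 21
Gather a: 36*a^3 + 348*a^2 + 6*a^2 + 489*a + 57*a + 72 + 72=36*a^3 + 354*a^2 + 546*a + 144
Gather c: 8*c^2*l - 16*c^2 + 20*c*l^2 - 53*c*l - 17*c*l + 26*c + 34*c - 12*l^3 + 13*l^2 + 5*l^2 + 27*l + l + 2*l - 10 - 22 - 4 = c^2*(8*l - 16) + c*(20*l^2 - 70*l + 60) - 12*l^3 + 18*l^2 + 30*l - 36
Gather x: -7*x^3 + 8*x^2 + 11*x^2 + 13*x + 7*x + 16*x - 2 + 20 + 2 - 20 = -7*x^3 + 19*x^2 + 36*x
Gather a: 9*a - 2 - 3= 9*a - 5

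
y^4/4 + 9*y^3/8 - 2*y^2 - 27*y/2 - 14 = (y/4 + 1)*(y - 7/2)*(y + 2)^2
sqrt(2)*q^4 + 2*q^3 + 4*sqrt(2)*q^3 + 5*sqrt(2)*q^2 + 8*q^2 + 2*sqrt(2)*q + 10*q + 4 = (q + 1)*(q + 2)*(q + sqrt(2))*(sqrt(2)*q + sqrt(2))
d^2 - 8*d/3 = d*(d - 8/3)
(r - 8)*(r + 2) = r^2 - 6*r - 16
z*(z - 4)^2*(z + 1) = z^4 - 7*z^3 + 8*z^2 + 16*z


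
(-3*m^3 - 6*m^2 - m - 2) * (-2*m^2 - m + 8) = 6*m^5 + 15*m^4 - 16*m^3 - 43*m^2 - 6*m - 16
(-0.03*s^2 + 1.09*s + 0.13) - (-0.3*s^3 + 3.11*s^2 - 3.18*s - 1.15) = 0.3*s^3 - 3.14*s^2 + 4.27*s + 1.28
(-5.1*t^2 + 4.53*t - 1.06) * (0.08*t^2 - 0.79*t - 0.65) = -0.408*t^4 + 4.3914*t^3 - 0.3485*t^2 - 2.1071*t + 0.689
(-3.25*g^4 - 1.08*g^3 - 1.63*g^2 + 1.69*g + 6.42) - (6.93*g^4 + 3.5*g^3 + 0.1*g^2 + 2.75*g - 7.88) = -10.18*g^4 - 4.58*g^3 - 1.73*g^2 - 1.06*g + 14.3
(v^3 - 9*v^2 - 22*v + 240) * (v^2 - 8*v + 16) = v^5 - 17*v^4 + 66*v^3 + 272*v^2 - 2272*v + 3840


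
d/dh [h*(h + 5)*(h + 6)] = 3*h^2 + 22*h + 30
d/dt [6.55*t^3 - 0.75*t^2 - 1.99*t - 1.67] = 19.65*t^2 - 1.5*t - 1.99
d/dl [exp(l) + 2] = exp(l)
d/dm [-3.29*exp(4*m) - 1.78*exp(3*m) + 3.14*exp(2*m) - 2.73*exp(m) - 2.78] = (-13.16*exp(3*m) - 5.34*exp(2*m) + 6.28*exp(m) - 2.73)*exp(m)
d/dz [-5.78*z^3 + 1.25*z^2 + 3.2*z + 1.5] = -17.34*z^2 + 2.5*z + 3.2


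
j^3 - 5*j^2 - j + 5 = (j - 5)*(j - 1)*(j + 1)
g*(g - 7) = g^2 - 7*g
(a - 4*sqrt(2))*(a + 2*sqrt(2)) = a^2 - 2*sqrt(2)*a - 16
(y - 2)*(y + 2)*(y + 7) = y^3 + 7*y^2 - 4*y - 28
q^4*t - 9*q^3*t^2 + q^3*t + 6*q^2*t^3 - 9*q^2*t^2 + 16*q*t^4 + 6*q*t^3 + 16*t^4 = (q - 8*t)*(q - 2*t)*(q + t)*(q*t + t)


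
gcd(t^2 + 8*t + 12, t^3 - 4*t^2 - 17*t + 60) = 1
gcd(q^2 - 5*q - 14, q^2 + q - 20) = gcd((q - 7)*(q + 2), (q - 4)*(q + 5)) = 1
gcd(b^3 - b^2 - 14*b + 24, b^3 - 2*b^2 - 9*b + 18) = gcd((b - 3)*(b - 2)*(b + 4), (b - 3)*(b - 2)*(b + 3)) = b^2 - 5*b + 6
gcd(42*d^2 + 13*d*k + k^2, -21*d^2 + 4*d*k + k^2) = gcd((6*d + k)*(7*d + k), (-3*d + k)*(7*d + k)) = 7*d + k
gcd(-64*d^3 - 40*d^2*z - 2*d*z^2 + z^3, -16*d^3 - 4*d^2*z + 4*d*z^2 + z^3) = 8*d^2 + 6*d*z + z^2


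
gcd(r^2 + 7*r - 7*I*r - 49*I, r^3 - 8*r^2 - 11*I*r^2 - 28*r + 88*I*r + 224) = r - 7*I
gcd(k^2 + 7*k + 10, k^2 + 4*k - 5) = k + 5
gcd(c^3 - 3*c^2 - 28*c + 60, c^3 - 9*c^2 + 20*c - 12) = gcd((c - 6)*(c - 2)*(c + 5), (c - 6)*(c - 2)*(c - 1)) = c^2 - 8*c + 12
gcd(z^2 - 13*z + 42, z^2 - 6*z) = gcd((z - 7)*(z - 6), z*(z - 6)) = z - 6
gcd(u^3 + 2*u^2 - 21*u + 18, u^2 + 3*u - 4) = u - 1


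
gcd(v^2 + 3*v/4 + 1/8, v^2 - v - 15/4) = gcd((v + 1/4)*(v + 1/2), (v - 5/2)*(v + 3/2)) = 1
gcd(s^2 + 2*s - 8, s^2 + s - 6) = s - 2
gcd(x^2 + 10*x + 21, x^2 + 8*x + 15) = x + 3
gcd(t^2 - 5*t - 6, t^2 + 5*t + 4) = t + 1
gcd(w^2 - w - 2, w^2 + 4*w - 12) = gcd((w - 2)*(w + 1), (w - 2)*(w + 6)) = w - 2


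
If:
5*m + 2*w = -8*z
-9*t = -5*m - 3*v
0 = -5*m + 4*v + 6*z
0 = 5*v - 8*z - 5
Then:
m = 62*z/25 + 4/5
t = 86*z/45 + 7/9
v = 8*z/5 + 1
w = -51*z/5 - 2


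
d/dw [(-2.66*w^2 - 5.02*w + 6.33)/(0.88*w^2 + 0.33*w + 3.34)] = (3.5398*w^2 - 28.9096*w - 18.8557)/(0.7744*w^4 + 0.5808*w^3 + 5.9873*w^2 + 2.2044*w + 11.1556)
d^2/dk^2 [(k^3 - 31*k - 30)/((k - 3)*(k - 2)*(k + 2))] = 6*(k^6 - 27*k^5 + 9*k^4 + 123*k^3 + 546*k^2 - 972*k - 1016)/(k^9 - 9*k^8 + 15*k^7 + 81*k^6 - 276*k^5 - 108*k^4 + 1232*k^3 - 720*k^2 - 1728*k + 1728)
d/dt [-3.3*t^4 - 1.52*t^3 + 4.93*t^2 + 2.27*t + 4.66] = -13.2*t^3 - 4.56*t^2 + 9.86*t + 2.27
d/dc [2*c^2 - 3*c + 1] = 4*c - 3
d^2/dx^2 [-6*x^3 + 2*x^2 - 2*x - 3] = 4 - 36*x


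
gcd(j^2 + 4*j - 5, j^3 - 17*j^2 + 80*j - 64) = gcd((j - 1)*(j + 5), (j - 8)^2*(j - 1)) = j - 1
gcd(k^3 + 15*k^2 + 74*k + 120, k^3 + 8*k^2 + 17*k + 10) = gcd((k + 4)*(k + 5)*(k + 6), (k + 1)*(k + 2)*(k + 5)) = k + 5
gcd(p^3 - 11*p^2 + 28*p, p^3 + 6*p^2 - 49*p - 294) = p - 7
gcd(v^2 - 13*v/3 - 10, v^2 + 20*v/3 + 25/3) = v + 5/3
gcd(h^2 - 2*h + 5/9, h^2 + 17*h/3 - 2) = h - 1/3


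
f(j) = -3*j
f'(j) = -3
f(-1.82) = 5.46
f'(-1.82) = -3.00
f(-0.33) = 0.99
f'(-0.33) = -3.00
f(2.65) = -7.95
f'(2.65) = -3.00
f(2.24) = -6.72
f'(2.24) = -3.00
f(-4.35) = 13.05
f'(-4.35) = -3.00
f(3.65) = -10.95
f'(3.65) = -3.00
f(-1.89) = 5.67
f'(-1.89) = -3.00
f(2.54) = -7.62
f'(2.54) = -3.00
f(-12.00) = 36.00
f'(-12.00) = -3.00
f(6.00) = -18.00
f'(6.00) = -3.00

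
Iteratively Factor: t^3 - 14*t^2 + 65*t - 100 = (t - 5)*(t^2 - 9*t + 20) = (t - 5)*(t - 4)*(t - 5)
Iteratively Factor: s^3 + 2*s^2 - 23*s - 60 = (s + 3)*(s^2 - s - 20) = (s - 5)*(s + 3)*(s + 4)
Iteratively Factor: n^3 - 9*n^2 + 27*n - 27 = (n - 3)*(n^2 - 6*n + 9) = (n - 3)^2*(n - 3)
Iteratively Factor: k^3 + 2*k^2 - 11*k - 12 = (k - 3)*(k^2 + 5*k + 4) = (k - 3)*(k + 4)*(k + 1)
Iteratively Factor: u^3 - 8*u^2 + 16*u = (u)*(u^2 - 8*u + 16) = u*(u - 4)*(u - 4)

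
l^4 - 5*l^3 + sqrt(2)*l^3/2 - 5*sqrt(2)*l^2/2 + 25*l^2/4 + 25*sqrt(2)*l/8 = l*(l - 5/2)^2*(l + sqrt(2)/2)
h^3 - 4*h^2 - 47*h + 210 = (h - 6)*(h - 5)*(h + 7)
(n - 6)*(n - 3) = n^2 - 9*n + 18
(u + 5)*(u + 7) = u^2 + 12*u + 35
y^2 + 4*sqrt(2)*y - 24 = (y - 2*sqrt(2))*(y + 6*sqrt(2))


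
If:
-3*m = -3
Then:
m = 1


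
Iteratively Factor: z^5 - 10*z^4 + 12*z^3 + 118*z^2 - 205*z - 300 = (z - 5)*(z^4 - 5*z^3 - 13*z^2 + 53*z + 60) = (z - 5)^2*(z^3 - 13*z - 12) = (z - 5)^2*(z + 1)*(z^2 - z - 12) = (z - 5)^2*(z - 4)*(z + 1)*(z + 3)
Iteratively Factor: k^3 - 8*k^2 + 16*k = (k)*(k^2 - 8*k + 16) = k*(k - 4)*(k - 4)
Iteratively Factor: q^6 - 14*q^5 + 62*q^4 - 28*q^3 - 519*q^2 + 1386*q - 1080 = (q - 2)*(q^5 - 12*q^4 + 38*q^3 + 48*q^2 - 423*q + 540) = (q - 2)*(q + 3)*(q^4 - 15*q^3 + 83*q^2 - 201*q + 180) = (q - 3)*(q - 2)*(q + 3)*(q^3 - 12*q^2 + 47*q - 60) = (q - 3)^2*(q - 2)*(q + 3)*(q^2 - 9*q + 20) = (q - 4)*(q - 3)^2*(q - 2)*(q + 3)*(q - 5)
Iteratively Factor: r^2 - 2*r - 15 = (r + 3)*(r - 5)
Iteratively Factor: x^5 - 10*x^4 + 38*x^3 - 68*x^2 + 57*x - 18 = (x - 1)*(x^4 - 9*x^3 + 29*x^2 - 39*x + 18) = (x - 2)*(x - 1)*(x^3 - 7*x^2 + 15*x - 9) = (x - 2)*(x - 1)^2*(x^2 - 6*x + 9) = (x - 3)*(x - 2)*(x - 1)^2*(x - 3)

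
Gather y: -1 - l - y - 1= -l - y - 2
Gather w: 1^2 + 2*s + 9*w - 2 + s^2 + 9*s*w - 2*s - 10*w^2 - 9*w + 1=s^2 + 9*s*w - 10*w^2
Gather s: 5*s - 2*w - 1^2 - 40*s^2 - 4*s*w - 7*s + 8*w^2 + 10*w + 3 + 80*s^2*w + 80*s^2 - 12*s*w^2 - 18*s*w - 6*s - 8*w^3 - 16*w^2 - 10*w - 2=s^2*(80*w + 40) + s*(-12*w^2 - 22*w - 8) - 8*w^3 - 8*w^2 - 2*w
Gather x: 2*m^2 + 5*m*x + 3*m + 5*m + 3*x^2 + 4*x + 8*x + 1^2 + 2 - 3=2*m^2 + 8*m + 3*x^2 + x*(5*m + 12)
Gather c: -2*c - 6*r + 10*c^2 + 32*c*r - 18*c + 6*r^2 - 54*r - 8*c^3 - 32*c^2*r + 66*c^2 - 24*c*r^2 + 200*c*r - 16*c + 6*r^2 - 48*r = -8*c^3 + c^2*(76 - 32*r) + c*(-24*r^2 + 232*r - 36) + 12*r^2 - 108*r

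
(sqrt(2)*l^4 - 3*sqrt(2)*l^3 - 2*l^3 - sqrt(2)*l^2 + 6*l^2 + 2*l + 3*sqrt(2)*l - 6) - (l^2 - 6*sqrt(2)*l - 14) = sqrt(2)*l^4 - 3*sqrt(2)*l^3 - 2*l^3 - sqrt(2)*l^2 + 5*l^2 + 2*l + 9*sqrt(2)*l + 8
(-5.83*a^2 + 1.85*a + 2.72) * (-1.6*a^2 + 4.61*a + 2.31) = 9.328*a^4 - 29.8363*a^3 - 9.2908*a^2 + 16.8127*a + 6.2832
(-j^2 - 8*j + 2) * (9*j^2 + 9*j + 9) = -9*j^4 - 81*j^3 - 63*j^2 - 54*j + 18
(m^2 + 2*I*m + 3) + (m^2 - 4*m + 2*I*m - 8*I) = 2*m^2 - 4*m + 4*I*m + 3 - 8*I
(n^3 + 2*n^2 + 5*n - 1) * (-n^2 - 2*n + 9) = -n^5 - 4*n^4 + 9*n^2 + 47*n - 9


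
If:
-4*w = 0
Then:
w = 0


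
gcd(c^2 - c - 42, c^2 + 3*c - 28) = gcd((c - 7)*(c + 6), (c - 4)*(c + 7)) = 1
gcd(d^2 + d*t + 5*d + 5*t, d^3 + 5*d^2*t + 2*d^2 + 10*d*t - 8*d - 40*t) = 1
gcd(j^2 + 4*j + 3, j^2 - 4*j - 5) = j + 1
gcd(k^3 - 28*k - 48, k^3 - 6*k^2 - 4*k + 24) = k^2 - 4*k - 12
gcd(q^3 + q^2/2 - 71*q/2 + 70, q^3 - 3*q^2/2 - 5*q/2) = q - 5/2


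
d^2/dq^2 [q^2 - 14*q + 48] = 2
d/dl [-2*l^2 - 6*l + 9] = -4*l - 6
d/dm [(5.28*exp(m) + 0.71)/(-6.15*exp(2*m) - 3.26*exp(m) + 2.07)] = (32.472*exp(2*m) + 8.733*exp(m) + 13.2442)*exp(m)/(37.8225*exp(4*m) + 40.098*exp(3*m) - 14.8334*exp(2*m) - 13.4964*exp(m) + 4.2849)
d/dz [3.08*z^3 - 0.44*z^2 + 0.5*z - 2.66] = 9.24*z^2 - 0.88*z + 0.5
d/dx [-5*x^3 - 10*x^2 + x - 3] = -15*x^2 - 20*x + 1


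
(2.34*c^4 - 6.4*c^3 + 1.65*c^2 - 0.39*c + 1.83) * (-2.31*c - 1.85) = -5.4054*c^5 + 10.455*c^4 + 8.0285*c^3 - 2.1516*c^2 - 3.5058*c - 3.3855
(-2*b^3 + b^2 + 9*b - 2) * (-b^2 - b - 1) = 2*b^5 + b^4 - 8*b^3 - 8*b^2 - 7*b + 2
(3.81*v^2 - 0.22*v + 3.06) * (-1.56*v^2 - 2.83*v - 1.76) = -5.9436*v^4 - 10.4391*v^3 - 10.8566*v^2 - 8.2726*v - 5.3856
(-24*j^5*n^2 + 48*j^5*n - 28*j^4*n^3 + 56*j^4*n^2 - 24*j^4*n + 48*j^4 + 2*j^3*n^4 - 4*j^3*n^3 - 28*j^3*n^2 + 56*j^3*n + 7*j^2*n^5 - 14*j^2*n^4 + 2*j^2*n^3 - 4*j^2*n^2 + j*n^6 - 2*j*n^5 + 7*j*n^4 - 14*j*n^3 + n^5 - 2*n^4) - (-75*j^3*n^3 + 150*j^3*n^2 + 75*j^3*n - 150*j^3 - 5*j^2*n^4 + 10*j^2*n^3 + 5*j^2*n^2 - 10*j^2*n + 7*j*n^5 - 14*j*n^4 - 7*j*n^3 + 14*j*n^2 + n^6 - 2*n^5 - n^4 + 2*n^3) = -24*j^5*n^2 + 48*j^5*n - 28*j^4*n^3 + 56*j^4*n^2 - 24*j^4*n + 48*j^4 + 2*j^3*n^4 + 71*j^3*n^3 - 178*j^3*n^2 - 19*j^3*n + 150*j^3 + 7*j^2*n^5 - 9*j^2*n^4 - 8*j^2*n^3 - 9*j^2*n^2 + 10*j^2*n + j*n^6 - 9*j*n^5 + 21*j*n^4 - 7*j*n^3 - 14*j*n^2 - n^6 + 3*n^5 - n^4 - 2*n^3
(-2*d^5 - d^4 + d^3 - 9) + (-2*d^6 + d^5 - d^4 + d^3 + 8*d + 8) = -2*d^6 - d^5 - 2*d^4 + 2*d^3 + 8*d - 1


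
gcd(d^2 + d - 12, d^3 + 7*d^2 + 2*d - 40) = d + 4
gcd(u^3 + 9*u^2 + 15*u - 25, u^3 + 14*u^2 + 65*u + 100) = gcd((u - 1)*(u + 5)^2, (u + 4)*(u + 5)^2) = u^2 + 10*u + 25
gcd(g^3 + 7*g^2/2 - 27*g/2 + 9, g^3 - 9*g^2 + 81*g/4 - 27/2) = g - 3/2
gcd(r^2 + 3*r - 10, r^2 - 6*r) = 1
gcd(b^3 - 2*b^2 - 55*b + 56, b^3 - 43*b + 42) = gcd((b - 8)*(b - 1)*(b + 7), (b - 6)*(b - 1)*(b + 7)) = b^2 + 6*b - 7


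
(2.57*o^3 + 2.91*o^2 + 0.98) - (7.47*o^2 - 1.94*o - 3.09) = 2.57*o^3 - 4.56*o^2 + 1.94*o + 4.07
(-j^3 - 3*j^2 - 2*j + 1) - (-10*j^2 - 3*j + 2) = -j^3 + 7*j^2 + j - 1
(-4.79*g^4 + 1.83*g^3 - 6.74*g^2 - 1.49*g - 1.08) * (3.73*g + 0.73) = -17.8667*g^5 + 3.3292*g^4 - 23.8043*g^3 - 10.4779*g^2 - 5.1161*g - 0.7884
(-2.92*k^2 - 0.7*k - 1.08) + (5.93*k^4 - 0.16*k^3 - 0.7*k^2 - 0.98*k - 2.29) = 5.93*k^4 - 0.16*k^3 - 3.62*k^2 - 1.68*k - 3.37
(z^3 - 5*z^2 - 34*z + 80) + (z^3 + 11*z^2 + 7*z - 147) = 2*z^3 + 6*z^2 - 27*z - 67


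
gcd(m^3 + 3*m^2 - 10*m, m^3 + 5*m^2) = m^2 + 5*m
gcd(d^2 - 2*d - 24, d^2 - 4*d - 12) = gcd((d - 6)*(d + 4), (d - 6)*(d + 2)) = d - 6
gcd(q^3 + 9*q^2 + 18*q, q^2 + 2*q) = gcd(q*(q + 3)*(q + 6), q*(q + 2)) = q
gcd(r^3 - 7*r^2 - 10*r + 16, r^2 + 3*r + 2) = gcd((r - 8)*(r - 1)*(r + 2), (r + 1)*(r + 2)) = r + 2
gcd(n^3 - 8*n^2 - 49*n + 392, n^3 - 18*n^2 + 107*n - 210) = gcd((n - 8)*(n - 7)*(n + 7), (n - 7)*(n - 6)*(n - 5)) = n - 7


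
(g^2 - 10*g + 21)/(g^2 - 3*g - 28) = (g - 3)/(g + 4)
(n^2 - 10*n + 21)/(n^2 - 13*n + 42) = (n - 3)/(n - 6)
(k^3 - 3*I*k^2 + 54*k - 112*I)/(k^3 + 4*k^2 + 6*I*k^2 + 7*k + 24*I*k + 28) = (k^2 - 10*I*k - 16)/(k^2 + k*(4 - I) - 4*I)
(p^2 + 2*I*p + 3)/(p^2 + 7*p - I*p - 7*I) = (p + 3*I)/(p + 7)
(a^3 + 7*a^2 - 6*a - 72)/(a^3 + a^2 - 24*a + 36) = (a + 4)/(a - 2)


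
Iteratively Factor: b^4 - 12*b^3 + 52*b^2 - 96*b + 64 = (b - 2)*(b^3 - 10*b^2 + 32*b - 32) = (b - 4)*(b - 2)*(b^2 - 6*b + 8) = (b - 4)*(b - 2)^2*(b - 4)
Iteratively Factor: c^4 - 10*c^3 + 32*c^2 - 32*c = (c - 4)*(c^3 - 6*c^2 + 8*c) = (c - 4)^2*(c^2 - 2*c) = (c - 4)^2*(c - 2)*(c)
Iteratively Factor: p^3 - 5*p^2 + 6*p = (p)*(p^2 - 5*p + 6) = p*(p - 2)*(p - 3)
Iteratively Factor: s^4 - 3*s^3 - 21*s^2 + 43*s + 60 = (s + 1)*(s^3 - 4*s^2 - 17*s + 60) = (s - 5)*(s + 1)*(s^2 + s - 12) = (s - 5)*(s - 3)*(s + 1)*(s + 4)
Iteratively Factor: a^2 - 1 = (a - 1)*(a + 1)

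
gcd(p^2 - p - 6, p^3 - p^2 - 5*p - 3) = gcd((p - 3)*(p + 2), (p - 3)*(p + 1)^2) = p - 3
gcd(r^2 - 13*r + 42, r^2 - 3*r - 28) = r - 7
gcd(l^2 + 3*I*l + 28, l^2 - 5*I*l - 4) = l - 4*I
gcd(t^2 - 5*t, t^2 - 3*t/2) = t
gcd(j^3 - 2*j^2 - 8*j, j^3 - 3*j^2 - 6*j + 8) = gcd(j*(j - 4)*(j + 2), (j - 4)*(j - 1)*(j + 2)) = j^2 - 2*j - 8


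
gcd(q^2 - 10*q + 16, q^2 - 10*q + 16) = q^2 - 10*q + 16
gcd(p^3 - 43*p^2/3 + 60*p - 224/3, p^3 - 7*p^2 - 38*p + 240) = p - 8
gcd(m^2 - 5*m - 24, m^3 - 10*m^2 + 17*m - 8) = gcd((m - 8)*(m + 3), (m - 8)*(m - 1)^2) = m - 8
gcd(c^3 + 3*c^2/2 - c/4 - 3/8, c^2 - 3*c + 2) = 1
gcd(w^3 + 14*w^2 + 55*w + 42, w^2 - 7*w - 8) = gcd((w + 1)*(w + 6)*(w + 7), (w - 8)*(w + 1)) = w + 1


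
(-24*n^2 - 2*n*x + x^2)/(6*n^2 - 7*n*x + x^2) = (4*n + x)/(-n + x)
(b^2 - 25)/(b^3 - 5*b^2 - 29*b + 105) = (b - 5)/(b^2 - 10*b + 21)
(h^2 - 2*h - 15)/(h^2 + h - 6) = (h - 5)/(h - 2)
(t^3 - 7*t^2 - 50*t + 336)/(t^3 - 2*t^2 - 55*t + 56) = (t - 6)/(t - 1)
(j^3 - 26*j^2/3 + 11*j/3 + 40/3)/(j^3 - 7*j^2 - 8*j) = (j - 5/3)/j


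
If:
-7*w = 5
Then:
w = -5/7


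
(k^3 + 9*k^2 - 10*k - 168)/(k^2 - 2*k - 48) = (k^2 + 3*k - 28)/(k - 8)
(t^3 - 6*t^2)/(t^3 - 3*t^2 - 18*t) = t/(t + 3)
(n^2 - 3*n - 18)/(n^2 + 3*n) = (n - 6)/n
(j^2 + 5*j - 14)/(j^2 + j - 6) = (j + 7)/(j + 3)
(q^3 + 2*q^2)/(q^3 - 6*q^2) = (q + 2)/(q - 6)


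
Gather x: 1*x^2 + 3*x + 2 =x^2 + 3*x + 2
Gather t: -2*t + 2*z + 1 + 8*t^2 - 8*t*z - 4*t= 8*t^2 + t*(-8*z - 6) + 2*z + 1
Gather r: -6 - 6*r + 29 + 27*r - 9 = 21*r + 14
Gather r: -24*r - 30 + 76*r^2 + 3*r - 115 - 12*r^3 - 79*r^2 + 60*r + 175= -12*r^3 - 3*r^2 + 39*r + 30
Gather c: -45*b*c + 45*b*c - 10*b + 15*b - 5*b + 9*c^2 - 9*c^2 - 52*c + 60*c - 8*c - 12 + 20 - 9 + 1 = 0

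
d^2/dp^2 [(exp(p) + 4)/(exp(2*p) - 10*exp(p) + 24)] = (exp(4*p) + 26*exp(3*p) - 264*exp(2*p) + 256*exp(p) + 1536)*exp(p)/(exp(6*p) - 30*exp(5*p) + 372*exp(4*p) - 2440*exp(3*p) + 8928*exp(2*p) - 17280*exp(p) + 13824)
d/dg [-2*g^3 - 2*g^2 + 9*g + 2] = -6*g^2 - 4*g + 9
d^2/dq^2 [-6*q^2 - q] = -12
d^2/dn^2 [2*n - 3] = 0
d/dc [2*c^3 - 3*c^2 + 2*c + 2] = 6*c^2 - 6*c + 2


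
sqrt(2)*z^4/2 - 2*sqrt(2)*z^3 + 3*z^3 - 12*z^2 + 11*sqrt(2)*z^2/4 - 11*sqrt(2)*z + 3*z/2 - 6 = (z - 4)*(z + sqrt(2)/2)*(z + 3*sqrt(2)/2)*(sqrt(2)*z/2 + 1)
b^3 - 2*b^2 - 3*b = b*(b - 3)*(b + 1)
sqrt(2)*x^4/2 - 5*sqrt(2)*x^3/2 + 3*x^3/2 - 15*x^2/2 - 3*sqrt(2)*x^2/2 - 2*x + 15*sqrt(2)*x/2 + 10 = (x - 5)*(x - sqrt(2))*(x + 2*sqrt(2))*(sqrt(2)*x/2 + 1/2)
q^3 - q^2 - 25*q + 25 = (q - 5)*(q - 1)*(q + 5)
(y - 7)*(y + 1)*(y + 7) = y^3 + y^2 - 49*y - 49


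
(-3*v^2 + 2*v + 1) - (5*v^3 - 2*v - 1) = -5*v^3 - 3*v^2 + 4*v + 2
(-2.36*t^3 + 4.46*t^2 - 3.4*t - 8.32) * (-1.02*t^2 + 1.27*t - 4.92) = 2.4072*t^5 - 7.5464*t^4 + 20.7434*t^3 - 17.7748*t^2 + 6.1616*t + 40.9344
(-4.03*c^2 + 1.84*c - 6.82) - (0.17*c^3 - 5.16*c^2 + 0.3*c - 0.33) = -0.17*c^3 + 1.13*c^2 + 1.54*c - 6.49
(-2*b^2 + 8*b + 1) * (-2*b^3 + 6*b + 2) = 4*b^5 - 16*b^4 - 14*b^3 + 44*b^2 + 22*b + 2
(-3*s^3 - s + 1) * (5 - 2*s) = 6*s^4 - 15*s^3 + 2*s^2 - 7*s + 5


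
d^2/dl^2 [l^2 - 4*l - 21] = 2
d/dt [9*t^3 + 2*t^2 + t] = 27*t^2 + 4*t + 1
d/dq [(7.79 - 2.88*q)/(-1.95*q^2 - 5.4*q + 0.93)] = (-5.616*q^2 + 30.381*q + 39.3876)/(3.8025*q^4 + 21.06*q^3 + 25.533*q^2 - 10.044*q + 0.8649)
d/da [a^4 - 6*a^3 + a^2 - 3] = 2*a*(2*a^2 - 9*a + 1)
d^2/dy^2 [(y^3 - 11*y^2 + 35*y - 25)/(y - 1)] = 2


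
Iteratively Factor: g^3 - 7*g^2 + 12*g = (g - 4)*(g^2 - 3*g) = (g - 4)*(g - 3)*(g)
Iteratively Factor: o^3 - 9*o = (o)*(o^2 - 9) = o*(o + 3)*(o - 3)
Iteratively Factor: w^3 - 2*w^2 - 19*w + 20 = (w - 1)*(w^2 - w - 20) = (w - 1)*(w + 4)*(w - 5)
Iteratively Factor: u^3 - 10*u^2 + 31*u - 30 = (u - 5)*(u^2 - 5*u + 6) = (u - 5)*(u - 3)*(u - 2)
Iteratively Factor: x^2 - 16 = (x - 4)*(x + 4)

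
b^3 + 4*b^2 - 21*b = b*(b - 3)*(b + 7)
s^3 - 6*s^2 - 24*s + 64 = (s - 8)*(s - 2)*(s + 4)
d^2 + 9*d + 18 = (d + 3)*(d + 6)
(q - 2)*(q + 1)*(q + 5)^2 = q^4 + 9*q^3 + 13*q^2 - 45*q - 50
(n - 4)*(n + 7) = n^2 + 3*n - 28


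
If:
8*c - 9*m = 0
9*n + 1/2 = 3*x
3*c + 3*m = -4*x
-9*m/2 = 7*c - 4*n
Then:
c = -1/58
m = -4/261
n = -11/232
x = 17/696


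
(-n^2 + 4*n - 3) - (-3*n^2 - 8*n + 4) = 2*n^2 + 12*n - 7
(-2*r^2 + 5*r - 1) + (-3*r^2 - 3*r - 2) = -5*r^2 + 2*r - 3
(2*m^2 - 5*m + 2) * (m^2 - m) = 2*m^4 - 7*m^3 + 7*m^2 - 2*m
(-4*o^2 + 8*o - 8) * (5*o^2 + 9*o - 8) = -20*o^4 + 4*o^3 + 64*o^2 - 136*o + 64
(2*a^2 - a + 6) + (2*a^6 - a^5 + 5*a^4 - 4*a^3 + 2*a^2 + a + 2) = 2*a^6 - a^5 + 5*a^4 - 4*a^3 + 4*a^2 + 8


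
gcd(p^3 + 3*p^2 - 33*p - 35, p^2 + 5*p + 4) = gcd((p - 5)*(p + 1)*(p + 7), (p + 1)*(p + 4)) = p + 1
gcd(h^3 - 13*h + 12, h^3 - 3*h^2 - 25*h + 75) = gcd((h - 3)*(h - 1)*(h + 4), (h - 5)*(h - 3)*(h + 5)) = h - 3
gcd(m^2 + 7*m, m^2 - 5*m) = m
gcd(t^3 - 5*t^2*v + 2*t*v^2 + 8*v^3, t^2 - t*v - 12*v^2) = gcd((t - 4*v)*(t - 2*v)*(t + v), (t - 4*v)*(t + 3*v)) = t - 4*v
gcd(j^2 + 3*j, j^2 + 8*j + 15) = j + 3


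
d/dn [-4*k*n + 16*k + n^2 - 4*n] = -4*k + 2*n - 4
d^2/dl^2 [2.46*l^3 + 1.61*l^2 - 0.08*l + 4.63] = 14.76*l + 3.22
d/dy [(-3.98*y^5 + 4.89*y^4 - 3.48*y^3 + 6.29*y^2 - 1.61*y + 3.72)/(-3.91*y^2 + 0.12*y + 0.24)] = (46.6854*y^6 - 40.1502*y^5 + 10.5912*y^4 + 3.8592*y^3 - 8.0459*y^2 + 32.1096*y - 0.8328)/(15.2881*y^4 - 0.9384*y^3 - 1.8624*y^2 + 0.0576*y + 0.0576)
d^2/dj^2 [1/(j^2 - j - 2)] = 2*(j^2 - j - (2*j - 1)^2 - 2)/(-j^2 + j + 2)^3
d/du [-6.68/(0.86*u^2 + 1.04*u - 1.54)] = (11.4896*u + 6.9472)/(0.86*u^2 + 1.04*u - 1.54)^2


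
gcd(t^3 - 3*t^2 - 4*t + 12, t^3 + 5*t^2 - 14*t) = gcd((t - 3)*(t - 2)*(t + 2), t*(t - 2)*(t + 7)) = t - 2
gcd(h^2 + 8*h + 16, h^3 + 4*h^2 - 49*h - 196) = h + 4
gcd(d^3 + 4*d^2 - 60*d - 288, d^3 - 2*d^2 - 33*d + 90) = d + 6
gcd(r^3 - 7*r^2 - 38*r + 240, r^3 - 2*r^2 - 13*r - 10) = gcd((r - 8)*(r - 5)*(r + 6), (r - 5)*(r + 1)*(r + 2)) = r - 5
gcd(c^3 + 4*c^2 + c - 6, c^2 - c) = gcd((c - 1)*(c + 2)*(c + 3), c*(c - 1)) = c - 1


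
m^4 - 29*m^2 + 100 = (m - 5)*(m - 2)*(m + 2)*(m + 5)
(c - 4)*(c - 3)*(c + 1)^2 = c^4 - 5*c^3 - c^2 + 17*c + 12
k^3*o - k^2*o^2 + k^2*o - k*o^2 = k*(k - o)*(k*o + o)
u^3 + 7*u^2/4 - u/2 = u*(u - 1/4)*(u + 2)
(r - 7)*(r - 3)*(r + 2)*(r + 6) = r^4 - 2*r^3 - 47*r^2 + 48*r + 252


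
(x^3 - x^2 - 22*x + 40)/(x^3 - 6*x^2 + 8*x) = (x + 5)/x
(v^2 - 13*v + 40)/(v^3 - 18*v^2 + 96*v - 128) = (v - 5)/(v^2 - 10*v + 16)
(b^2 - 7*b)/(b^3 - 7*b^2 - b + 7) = b/(b^2 - 1)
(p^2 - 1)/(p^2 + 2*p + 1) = (p - 1)/(p + 1)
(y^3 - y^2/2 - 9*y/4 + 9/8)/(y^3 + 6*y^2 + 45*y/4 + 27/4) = (4*y^2 - 8*y + 3)/(2*(2*y^2 + 9*y + 9))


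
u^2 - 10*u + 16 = (u - 8)*(u - 2)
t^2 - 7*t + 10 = (t - 5)*(t - 2)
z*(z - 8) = z^2 - 8*z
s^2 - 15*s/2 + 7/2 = (s - 7)*(s - 1/2)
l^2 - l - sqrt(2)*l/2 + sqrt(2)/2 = (l - 1)*(l - sqrt(2)/2)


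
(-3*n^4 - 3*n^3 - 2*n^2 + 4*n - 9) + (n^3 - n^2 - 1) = -3*n^4 - 2*n^3 - 3*n^2 + 4*n - 10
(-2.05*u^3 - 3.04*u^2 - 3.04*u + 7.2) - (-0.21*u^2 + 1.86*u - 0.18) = -2.05*u^3 - 2.83*u^2 - 4.9*u + 7.38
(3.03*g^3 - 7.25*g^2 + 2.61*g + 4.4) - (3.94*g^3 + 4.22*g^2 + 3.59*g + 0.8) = -0.91*g^3 - 11.47*g^2 - 0.98*g + 3.6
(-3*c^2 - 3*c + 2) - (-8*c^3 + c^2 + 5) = 8*c^3 - 4*c^2 - 3*c - 3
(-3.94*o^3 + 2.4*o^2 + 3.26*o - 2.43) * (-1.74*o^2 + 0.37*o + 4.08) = 6.8556*o^5 - 5.6338*o^4 - 20.8596*o^3 + 15.2264*o^2 + 12.4017*o - 9.9144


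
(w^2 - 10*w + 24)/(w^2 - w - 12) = (w - 6)/(w + 3)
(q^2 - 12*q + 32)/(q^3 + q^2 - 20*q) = (q - 8)/(q*(q + 5))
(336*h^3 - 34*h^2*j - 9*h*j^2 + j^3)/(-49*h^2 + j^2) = (-48*h^2 - 2*h*j + j^2)/(7*h + j)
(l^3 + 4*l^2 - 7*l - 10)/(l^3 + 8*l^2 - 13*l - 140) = (l^2 - l - 2)/(l^2 + 3*l - 28)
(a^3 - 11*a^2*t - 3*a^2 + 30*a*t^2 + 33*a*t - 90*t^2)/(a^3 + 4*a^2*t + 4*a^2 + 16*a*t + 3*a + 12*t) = (a^3 - 11*a^2*t - 3*a^2 + 30*a*t^2 + 33*a*t - 90*t^2)/(a^3 + 4*a^2*t + 4*a^2 + 16*a*t + 3*a + 12*t)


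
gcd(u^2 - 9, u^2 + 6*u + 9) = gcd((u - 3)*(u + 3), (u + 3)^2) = u + 3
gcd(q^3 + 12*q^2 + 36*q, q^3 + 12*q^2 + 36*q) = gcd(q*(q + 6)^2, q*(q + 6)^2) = q^3 + 12*q^2 + 36*q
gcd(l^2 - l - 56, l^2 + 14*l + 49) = l + 7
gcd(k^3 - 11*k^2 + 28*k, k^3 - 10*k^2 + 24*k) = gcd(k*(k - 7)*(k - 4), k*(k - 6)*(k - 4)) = k^2 - 4*k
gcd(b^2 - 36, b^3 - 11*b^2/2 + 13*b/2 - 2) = 1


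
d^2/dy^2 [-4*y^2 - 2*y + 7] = -8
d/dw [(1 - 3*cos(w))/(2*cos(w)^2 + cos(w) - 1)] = (6*sin(w)^2 + 4*cos(w) - 8)*sin(w)/(cos(w) + cos(2*w))^2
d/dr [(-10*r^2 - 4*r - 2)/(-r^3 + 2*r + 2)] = 2*(2*(-5*r - 1)*(-r^3 + 2*r + 2) - (3*r^2 - 2)*(5*r^2 + 2*r + 1))/(-r^3 + 2*r + 2)^2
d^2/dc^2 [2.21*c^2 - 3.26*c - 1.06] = 4.42000000000000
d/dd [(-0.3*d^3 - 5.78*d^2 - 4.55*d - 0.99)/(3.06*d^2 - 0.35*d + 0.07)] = (-0.918*d^4 + 0.210000000000001*d^3 + 15.883*d^2 + 5.2496*d - 0.665)/(9.3636*d^4 - 2.142*d^3 + 0.5509*d^2 - 0.049*d + 0.0049)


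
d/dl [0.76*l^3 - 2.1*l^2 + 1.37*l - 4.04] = 2.28*l^2 - 4.2*l + 1.37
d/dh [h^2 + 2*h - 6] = 2*h + 2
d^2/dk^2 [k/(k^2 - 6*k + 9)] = 2*(k + 6)/(k^4 - 12*k^3 + 54*k^2 - 108*k + 81)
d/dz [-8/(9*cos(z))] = -8*sin(z)/(9*cos(z)^2)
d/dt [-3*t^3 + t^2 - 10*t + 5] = -9*t^2 + 2*t - 10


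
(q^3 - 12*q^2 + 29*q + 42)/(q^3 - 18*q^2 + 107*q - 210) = (q + 1)/(q - 5)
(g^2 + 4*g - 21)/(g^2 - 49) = (g - 3)/(g - 7)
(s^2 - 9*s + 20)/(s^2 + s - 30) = (s - 4)/(s + 6)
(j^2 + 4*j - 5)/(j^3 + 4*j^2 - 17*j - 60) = (j - 1)/(j^2 - j - 12)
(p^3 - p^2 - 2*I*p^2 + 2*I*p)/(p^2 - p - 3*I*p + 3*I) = p*(p - 2*I)/(p - 3*I)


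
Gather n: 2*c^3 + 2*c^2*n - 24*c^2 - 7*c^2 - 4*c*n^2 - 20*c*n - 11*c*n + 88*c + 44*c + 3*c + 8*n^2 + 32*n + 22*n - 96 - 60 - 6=2*c^3 - 31*c^2 + 135*c + n^2*(8 - 4*c) + n*(2*c^2 - 31*c + 54) - 162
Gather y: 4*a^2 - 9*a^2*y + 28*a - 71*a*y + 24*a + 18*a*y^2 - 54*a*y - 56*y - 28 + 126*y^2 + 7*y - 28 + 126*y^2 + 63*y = 4*a^2 + 52*a + y^2*(18*a + 252) + y*(-9*a^2 - 125*a + 14) - 56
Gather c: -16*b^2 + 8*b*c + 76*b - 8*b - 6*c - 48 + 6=-16*b^2 + 68*b + c*(8*b - 6) - 42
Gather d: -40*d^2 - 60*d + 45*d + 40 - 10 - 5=-40*d^2 - 15*d + 25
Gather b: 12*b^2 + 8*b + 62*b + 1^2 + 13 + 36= 12*b^2 + 70*b + 50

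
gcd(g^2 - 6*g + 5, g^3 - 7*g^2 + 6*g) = g - 1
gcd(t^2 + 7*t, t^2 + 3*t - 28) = t + 7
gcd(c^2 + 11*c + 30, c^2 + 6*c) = c + 6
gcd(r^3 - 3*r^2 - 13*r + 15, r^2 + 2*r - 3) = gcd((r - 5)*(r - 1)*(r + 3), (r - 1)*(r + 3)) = r^2 + 2*r - 3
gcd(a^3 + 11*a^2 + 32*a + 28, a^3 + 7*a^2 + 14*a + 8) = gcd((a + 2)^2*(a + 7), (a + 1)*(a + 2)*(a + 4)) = a + 2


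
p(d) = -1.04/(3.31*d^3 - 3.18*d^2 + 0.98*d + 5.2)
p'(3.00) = 0.02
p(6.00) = -0.00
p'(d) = -1.04*(-9.93*d^2 + 6.36*d - 0.98)/(3.31*d^3 - 3.18*d^2 + 0.98*d + 5.2)^2 = (10.3272*d^2 - 6.6144*d + 1.0192)/(3.31*d^3 - 3.18*d^2 + 0.98*d + 5.2)^2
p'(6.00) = 0.00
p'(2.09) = 0.06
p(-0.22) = -0.22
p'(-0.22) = 0.13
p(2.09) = -0.04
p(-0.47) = -0.28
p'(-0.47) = 0.47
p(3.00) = -0.02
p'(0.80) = 0.07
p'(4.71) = 0.00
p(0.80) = -0.18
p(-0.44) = -0.27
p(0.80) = -0.18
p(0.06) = -0.20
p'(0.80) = 0.07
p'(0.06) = 0.02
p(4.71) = -0.00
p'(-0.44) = 0.40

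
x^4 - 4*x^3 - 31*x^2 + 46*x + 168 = (x - 7)*(x - 3)*(x + 2)*(x + 4)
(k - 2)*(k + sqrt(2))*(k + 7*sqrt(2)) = k^3 - 2*k^2 + 8*sqrt(2)*k^2 - 16*sqrt(2)*k + 14*k - 28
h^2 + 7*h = h*(h + 7)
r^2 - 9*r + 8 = (r - 8)*(r - 1)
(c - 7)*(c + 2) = c^2 - 5*c - 14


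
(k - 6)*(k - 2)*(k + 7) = k^3 - k^2 - 44*k + 84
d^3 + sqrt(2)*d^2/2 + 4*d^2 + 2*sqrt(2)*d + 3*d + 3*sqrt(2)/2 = (d + 1)*(d + 3)*(d + sqrt(2)/2)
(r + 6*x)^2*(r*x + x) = r^3*x + 12*r^2*x^2 + r^2*x + 36*r*x^3 + 12*r*x^2 + 36*x^3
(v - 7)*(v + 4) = v^2 - 3*v - 28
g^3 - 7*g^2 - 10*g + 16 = (g - 8)*(g - 1)*(g + 2)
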